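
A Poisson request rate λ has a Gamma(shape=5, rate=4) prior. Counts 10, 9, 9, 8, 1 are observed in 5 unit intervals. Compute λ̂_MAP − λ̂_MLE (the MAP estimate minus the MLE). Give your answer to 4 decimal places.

MAP − MLE = -2.8444

Σxᵢ = 37. Posterior is Gamma(42, 9); MAP = (42−1)/9 = 41/9 ≈ 4.55556.
MLE = x̄ = 37/5 ≈ 7.40000.
Difference = 41/9 − 37/5 = -128/45 ≈ -2.8444.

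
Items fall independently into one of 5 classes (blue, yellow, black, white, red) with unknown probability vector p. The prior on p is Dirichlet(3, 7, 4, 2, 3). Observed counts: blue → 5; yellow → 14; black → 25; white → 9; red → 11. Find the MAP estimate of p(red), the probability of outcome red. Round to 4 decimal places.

The posterior is Dirichlet(αᵢ + nᵢ) = Dirichlet(8, 21, 29, 11, 14).
For a Dirichlet(a₁,…,a_K) with all aᵢ > 1, the mode has j-th component (aⱼ − 1)/(Σaᵢ − K).
Here Σaᵢ = 83 and K = 5, so p(red) = (14 − 1)/(83 − 5) = 13/78 ≈ 0.1667.

MAP estimate of p(red) = 0.1667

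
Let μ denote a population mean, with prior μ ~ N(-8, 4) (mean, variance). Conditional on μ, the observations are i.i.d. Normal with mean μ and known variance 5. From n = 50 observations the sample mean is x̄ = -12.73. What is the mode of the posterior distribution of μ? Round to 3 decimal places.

μ̂_MAP = -12.615

n = 50, x̄ = -12.73.
For a Normal prior and Normal likelihood with known variance, the posterior is Normal; its mode equals its mean, the precision-weighted average.
Prior precision 1/σ₀² = 1/4 = 0.25; data precision n/σ² = 50/5 = 10.
μ̂ = (0.25·(-8) + 10·(-12.73)) / (0.25 + 10) = (-129.3)/10.25 = -2586/205 ≈ -12.615.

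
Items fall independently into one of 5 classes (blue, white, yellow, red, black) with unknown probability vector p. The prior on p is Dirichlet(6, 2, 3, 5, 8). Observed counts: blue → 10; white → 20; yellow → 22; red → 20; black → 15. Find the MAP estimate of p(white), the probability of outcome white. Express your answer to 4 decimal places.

The posterior is Dirichlet(αᵢ + nᵢ) = Dirichlet(16, 22, 25, 25, 23).
For a Dirichlet(a₁,…,a_K) with all aᵢ > 1, the mode has j-th component (aⱼ − 1)/(Σaᵢ − K).
Here Σaᵢ = 111 and K = 5, so p(white) = (22 − 1)/(111 − 5) = 21/106 ≈ 0.1981.

MAP estimate of p(white) = 0.1981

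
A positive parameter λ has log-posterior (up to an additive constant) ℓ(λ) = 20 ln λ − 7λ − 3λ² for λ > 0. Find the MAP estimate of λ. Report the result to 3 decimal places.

λ̂_MAP = 1.333

ℓ'(λ) = 20/λ − 7 − 6λ. Setting this to zero and multiplying by λ: 6λ² + 7λ − 20 = 0.
λ = (−7 + √(7² + 4·6·20)) / (2·6) = (−7 + √529) / 12 = (−7 + 23)/12 = 4/3.
ℓ''(λ) = −20/λ² − 6 < 0, confirming a maximum.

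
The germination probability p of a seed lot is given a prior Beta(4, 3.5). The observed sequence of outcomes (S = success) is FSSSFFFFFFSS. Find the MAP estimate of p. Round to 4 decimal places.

Prior: Beta(4, 3.5).
Data: 5 successes in 12 trials (from the sequence). The binomial likelihood contributes p^5(1−p)^7, so the posterior is Beta(4+5, 3.5+7) = Beta(9, 10.5).
For Beta(a, b) with a, b > 1 the mode is (a−1)/(a+b−2) = 8/17.5 ≈ 0.4571.

p̂_MAP = 0.4571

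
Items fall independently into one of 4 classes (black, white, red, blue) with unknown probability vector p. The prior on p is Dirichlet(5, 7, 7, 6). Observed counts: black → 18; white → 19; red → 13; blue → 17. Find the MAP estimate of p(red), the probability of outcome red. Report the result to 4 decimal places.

The posterior is Dirichlet(αᵢ + nᵢ) = Dirichlet(23, 26, 20, 23).
For a Dirichlet(a₁,…,a_K) with all aᵢ > 1, the mode has j-th component (aⱼ − 1)/(Σaᵢ − K).
Here Σaᵢ = 92 and K = 4, so p(red) = (20 − 1)/(92 − 4) = 19/88 ≈ 0.2159.

MAP estimate of p(red) = 0.2159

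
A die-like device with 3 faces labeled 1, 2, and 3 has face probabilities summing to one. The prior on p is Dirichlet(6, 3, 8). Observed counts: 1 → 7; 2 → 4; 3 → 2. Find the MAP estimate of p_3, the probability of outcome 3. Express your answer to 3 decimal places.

MAP estimate: 0.333

The posterior is Dirichlet(αᵢ + nᵢ) = Dirichlet(13, 7, 10).
For a Dirichlet(a₁,…,a_K) with all aᵢ > 1, the mode has j-th component (aⱼ − 1)/(Σaᵢ − K).
Here Σaᵢ = 30 and K = 3, so p_3 = (10 − 1)/(30 − 3) = 9/27 ≈ 0.333.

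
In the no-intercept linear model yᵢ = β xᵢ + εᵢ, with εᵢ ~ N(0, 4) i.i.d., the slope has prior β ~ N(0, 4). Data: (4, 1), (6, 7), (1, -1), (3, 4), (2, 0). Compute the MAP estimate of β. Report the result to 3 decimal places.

log p(β | y) = −Σ(yᵢ − βxᵢ)²/(2·4) − β²/(2·4) + const.
Setting the derivative to zero: Σxᵢ(yᵢ − βxᵢ)/4 − β/4 = 0, so β = Σxᵢyᵢ / (Σxᵢ² + σ²/τ²).
Σxᵢyᵢ = 4·1 + 6·7 + 1·(-1) + 3·4 + 2·0 = 57; Σxᵢ² = 66; σ²/τ² = 1.
β̂_MAP = 57 / (66 + 1) = 57/67 ≈ 0.851.

β̂_MAP = 0.851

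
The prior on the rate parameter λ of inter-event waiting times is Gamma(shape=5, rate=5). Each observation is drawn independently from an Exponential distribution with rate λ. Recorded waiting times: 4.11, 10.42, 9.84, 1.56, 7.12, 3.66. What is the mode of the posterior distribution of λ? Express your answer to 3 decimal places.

λ̂_MAP = 0.240

The Exponential(rate=λ) likelihood is ∝ λ^n e^(−λΣtᵢ). Here n = 6 and Σtᵢ = 4.11 + 10.42 + 9.84 + 1.56 + 7.12 + 3.66 = 36.71.
Posterior ∝ λ^4e^(−5λ) · λ^6e^(−36.71λ) = λ^10e^(−41.71λ), i.e. Gamma(11, 41.71).
Mode = (a−1)/b = 10/41.71 ≈ 0.240.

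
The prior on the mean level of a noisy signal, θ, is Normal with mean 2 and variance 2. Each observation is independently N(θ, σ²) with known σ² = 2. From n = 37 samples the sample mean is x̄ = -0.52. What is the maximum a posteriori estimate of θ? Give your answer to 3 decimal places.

θ̂_MAP = -0.454

n = 37, x̄ = -0.52.
For a Normal prior and Normal likelihood with known variance, the posterior is Normal; its mode equals its mean, the precision-weighted average.
Prior precision 1/σ₀² = 1/2 = 0.5; data precision n/σ² = 37/2 = 18.5.
θ̂ = (0.5·2 + 18.5·(-0.52)) / (0.5 + 18.5) = (-8.62)/19 = -431/950 ≈ -0.454.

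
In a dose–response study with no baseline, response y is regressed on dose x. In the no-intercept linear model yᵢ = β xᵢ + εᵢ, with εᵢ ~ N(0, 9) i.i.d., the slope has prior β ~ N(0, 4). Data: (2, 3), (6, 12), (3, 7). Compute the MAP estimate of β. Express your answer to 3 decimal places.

β̂_MAP = 1.932

log p(β | y) = −Σ(yᵢ − βxᵢ)²/(2·9) − β²/(2·4) + const.
Setting the derivative to zero: Σxᵢ(yᵢ − βxᵢ)/9 − β/4 = 0, so β = Σxᵢyᵢ / (Σxᵢ² + σ²/τ²).
Σxᵢyᵢ = 2·3 + 6·12 + 3·7 = 99; Σxᵢ² = 49; σ²/τ² = 2.25.
β̂_MAP = 99 / (49 + 2.25) = 99/51.25 ≈ 1.932.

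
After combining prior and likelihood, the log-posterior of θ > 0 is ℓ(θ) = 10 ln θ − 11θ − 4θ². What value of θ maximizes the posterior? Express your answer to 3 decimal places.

θ̂_MAP = 0.625

ℓ'(θ) = 10/θ − 11 − 8θ. Setting this to zero and multiplying by θ: 8θ² + 11θ − 10 = 0.
θ = (−11 + √(11² + 4·8·10)) / (2·8) = (−11 + √441) / 16 = (−11 + 21)/16 = 5/8.
ℓ''(θ) = −10/θ² − 8 < 0, confirming a maximum.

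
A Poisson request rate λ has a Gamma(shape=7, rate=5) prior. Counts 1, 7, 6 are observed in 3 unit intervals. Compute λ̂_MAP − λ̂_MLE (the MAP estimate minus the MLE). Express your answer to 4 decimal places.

MAP − MLE = -2.1667

Σxᵢ = 14. Posterior is Gamma(21, 8); MAP = (21−1)/8 = 20/8 ≈ 2.50000.
MLE = x̄ = 14/3 ≈ 4.66667.
Difference = 20/8 − 14/3 = -13/6 ≈ -2.1667.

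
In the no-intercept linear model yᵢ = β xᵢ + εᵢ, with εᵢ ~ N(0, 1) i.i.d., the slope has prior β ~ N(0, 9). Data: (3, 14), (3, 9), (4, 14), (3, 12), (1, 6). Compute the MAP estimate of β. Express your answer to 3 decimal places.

log p(β | y) = −Σ(yᵢ − βxᵢ)²/(2·1) − β²/(2·9) + const.
Setting the derivative to zero: Σxᵢ(yᵢ − βxᵢ)/1 − β/9 = 0, so β = Σxᵢyᵢ / (Σxᵢ² + σ²/τ²).
Σxᵢyᵢ = 3·14 + 3·9 + 4·14 + 3·12 + 1·6 = 167; Σxᵢ² = 44; σ²/τ² = 1/9.
β̂_MAP = 167 / (44 + 1/9) = 167/(397/9) = 1503/397 ≈ 3.786.

β̂_MAP = 3.786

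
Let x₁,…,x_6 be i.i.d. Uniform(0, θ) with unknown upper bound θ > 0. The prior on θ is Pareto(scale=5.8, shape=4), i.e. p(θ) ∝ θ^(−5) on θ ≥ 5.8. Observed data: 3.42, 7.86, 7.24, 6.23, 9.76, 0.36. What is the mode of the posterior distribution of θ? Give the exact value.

θ̂_MAP = 9.76

The Uniform(0, θ) likelihood is θ^(−n) for θ ≥ max(xᵢ), zero otherwise. Here max(xᵢ) = 9.76.
Posterior ∝ θ^(−5) · θ^(−6) = θ^(−11) on θ ≥ max(5.8, 9.76) = 9.76.
This density is strictly decreasing in θ, so the posterior mode lies at the lower boundary of the support.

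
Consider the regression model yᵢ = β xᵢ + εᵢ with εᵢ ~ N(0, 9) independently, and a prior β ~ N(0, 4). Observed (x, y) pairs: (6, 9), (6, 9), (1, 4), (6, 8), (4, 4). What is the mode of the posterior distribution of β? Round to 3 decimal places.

log p(β | y) = −Σ(yᵢ − βxᵢ)²/(2·9) − β²/(2·4) + const.
Setting the derivative to zero: Σxᵢ(yᵢ − βxᵢ)/9 − β/4 = 0, so β = Σxᵢyᵢ / (Σxᵢ² + σ²/τ²).
Σxᵢyᵢ = 6·9 + 6·9 + 1·4 + 6·8 + 4·4 = 176; Σxᵢ² = 125; σ²/τ² = 2.25.
β̂_MAP = 176 / (125 + 2.25) = 176/127.25 ≈ 1.383.

β̂_MAP = 1.383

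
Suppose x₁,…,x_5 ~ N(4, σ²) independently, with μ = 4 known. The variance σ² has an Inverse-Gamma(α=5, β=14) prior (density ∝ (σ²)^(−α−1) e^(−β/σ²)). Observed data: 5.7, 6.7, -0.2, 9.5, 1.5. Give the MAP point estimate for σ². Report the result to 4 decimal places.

Sum of squared deviations about the known mean: SS = (5.7−4)² + (6.7−4)² + (-0.2−4)² + (9.5−4)² + (1.5−4)² = 64.32.
The Normal likelihood contributes (σ²)^(−n/2) exp(−SS/(2σ²)), so the posterior is Inverse-Gamma(α + n/2, β + SS/2) = Inverse-Gamma(7.5, 46.16).
The mode of Inverse-Gamma(a, b) is b/(a+1) = 46.16/8.5 ≈ 5.4306.

σ̂²_MAP = 5.4306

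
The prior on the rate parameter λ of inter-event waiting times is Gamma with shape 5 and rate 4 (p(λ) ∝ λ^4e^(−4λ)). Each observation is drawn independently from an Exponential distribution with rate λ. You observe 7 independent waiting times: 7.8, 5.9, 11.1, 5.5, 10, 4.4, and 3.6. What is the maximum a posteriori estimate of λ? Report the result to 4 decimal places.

The Exponential(rate=λ) likelihood is ∝ λ^n e^(−λΣtᵢ). Here n = 7 and Σtᵢ = 7.8 + 5.9 + 11.1 + 5.5 + 10 + 4.4 + 3.6 = 48.3.
Posterior ∝ λ^4e^(−4λ) · λ^7e^(−48.3λ) = λ^11e^(−52.3λ), i.e. Gamma(12, 52.3).
Mode = (a−1)/b = 11/52.3 ≈ 0.2103.

λ̂_MAP = 0.2103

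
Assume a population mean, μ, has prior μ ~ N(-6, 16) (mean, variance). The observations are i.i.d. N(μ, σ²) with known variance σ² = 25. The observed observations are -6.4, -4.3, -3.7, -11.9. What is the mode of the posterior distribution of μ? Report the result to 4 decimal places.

μ̂_MAP = -6.4135

n = 4; x̄ = ((-6.4) + (-4.3) + (-3.7) + (-11.9))/4 = -26.3/4 = -6.575.
For a Normal prior and Normal likelihood with known variance, the posterior is Normal; its mode equals its mean, the precision-weighted average.
Prior precision 1/σ₀² = 1/16 = 0.0625; data precision n/σ² = 4/25 = 0.16.
μ̂ = (0.0625·(-6) + 0.16·(-6.575)) / (0.0625 + 0.16) = (-1.427)/0.2225 = -2854/445 ≈ -6.4135.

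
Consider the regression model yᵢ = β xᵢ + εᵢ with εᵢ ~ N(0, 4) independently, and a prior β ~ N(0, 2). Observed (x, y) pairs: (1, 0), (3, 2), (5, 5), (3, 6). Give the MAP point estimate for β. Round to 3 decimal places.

log p(β | y) = −Σ(yᵢ − βxᵢ)²/(2·4) − β²/(2·2) + const.
Setting the derivative to zero: Σxᵢ(yᵢ − βxᵢ)/4 − β/2 = 0, so β = Σxᵢyᵢ / (Σxᵢ² + σ²/τ²).
Σxᵢyᵢ = 1·0 + 3·2 + 5·5 + 3·6 = 49; Σxᵢ² = 44; σ²/τ² = 2.
β̂_MAP = 49 / (44 + 2) = 49/46 ≈ 1.065.

β̂_MAP = 1.065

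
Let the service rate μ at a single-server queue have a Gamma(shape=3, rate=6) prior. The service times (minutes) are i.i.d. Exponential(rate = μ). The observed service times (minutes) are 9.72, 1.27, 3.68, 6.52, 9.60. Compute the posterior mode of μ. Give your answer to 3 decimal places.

The Exponential(rate=μ) likelihood is ∝ μ^n e^(−μΣtᵢ). Here n = 5 and Σtᵢ = 9.72 + 1.27 + 3.68 + 6.52 + 9.60 = 30.79.
Posterior ∝ μ^2e^(−6μ) · μ^5e^(−30.79μ) = μ^7e^(−36.79μ), i.e. Gamma(8, 36.79).
Mode = (a−1)/b = 7/36.79 ≈ 0.190.

μ̂_MAP = 0.190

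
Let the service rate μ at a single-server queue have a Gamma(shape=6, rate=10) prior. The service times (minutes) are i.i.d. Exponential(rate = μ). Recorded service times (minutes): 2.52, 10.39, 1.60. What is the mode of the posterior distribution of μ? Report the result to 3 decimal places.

The Exponential(rate=μ) likelihood is ∝ μ^n e^(−μΣtᵢ). Here n = 3 and Σtᵢ = 2.52 + 10.39 + 1.60 = 14.51.
Posterior ∝ μ^5e^(−10μ) · μ^3e^(−14.51μ) = μ^8e^(−24.51μ), i.e. Gamma(9, 24.51).
Mode = (a−1)/b = 8/24.51 ≈ 0.326.

μ̂_MAP = 0.326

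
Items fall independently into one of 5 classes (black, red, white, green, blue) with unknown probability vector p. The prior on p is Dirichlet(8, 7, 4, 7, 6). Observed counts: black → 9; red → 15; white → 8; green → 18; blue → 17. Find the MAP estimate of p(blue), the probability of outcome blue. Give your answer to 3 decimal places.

The posterior is Dirichlet(αᵢ + nᵢ) = Dirichlet(17, 22, 12, 25, 23).
For a Dirichlet(a₁,…,a_K) with all aᵢ > 1, the mode has j-th component (aⱼ − 1)/(Σaᵢ − K).
Here Σaᵢ = 99 and K = 5, so p(blue) = (23 − 1)/(99 − 5) = 22/94 ≈ 0.234.

MAP estimate of p(blue) = 0.234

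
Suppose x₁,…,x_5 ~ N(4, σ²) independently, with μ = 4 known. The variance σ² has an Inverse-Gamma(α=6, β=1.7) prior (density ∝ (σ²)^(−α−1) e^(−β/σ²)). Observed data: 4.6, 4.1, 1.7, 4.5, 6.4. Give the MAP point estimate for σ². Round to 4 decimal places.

σ̂²_MAP = 0.7932

Sum of squared deviations about the known mean: SS = (4.6−4)² + (4.1−4)² + (1.7−4)² + (4.5−4)² + (6.4−4)² = 11.67.
The Normal likelihood contributes (σ²)^(−n/2) exp(−SS/(2σ²)), so the posterior is Inverse-Gamma(α + n/2, β + SS/2) = Inverse-Gamma(8.5, 7.535).
The mode of Inverse-Gamma(a, b) is b/(a+1) = 7.535/9.5 ≈ 0.7932.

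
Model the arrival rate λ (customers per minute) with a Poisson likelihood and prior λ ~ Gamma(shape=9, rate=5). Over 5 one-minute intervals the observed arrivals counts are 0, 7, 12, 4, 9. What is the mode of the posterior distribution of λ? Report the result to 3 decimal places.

λ̂_MAP = 4.000

Σxᵢ = 0+7+12+4+9 = 32, with n = 5.
Posterior ∝ λ^8e^(−5λ) · λ^32e^(−5λ) = λ^40e^(−10λ), i.e. Gamma(shape=41, rate=10).
The mode of a Gamma(a, b) with a ≥ 1 (shape–rate) is (a−1)/b = 40/10 ≈ 4.000.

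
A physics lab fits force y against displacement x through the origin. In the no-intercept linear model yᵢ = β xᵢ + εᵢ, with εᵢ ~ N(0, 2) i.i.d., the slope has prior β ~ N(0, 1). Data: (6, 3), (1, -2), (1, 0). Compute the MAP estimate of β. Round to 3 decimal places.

β̂_MAP = 0.400

log p(β | y) = −Σ(yᵢ − βxᵢ)²/(2·2) − β²/(2·1) + const.
Setting the derivative to zero: Σxᵢ(yᵢ − βxᵢ)/2 − β/1 = 0, so β = Σxᵢyᵢ / (Σxᵢ² + σ²/τ²).
Σxᵢyᵢ = 6·3 + 1·(-2) + 1·0 = 16; Σxᵢ² = 38; σ²/τ² = 2.
β̂_MAP = 16 / (38 + 2) = 16/40 ≈ 0.400.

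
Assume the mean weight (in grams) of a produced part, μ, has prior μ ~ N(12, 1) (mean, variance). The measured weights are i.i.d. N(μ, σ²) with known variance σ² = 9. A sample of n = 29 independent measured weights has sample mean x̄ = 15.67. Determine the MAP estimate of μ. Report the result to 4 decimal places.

μ̂_MAP = 14.8008

n = 29, x̄ = 15.67.
For a Normal prior and Normal likelihood with known variance, the posterior is Normal; its mode equals its mean, the precision-weighted average.
Prior precision 1/σ₀² = 1/1 = 1; data precision n/σ² = 29/9.
μ̂ = (1·12 + (29/9)·15.67) / (1 + 29/9) = (56243/900)/(38/9) = 56243/3800 ≈ 14.8008.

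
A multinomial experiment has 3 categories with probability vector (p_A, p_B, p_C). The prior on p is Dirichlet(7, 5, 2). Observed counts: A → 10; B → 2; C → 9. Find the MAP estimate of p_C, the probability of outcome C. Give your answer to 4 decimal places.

The posterior is Dirichlet(αᵢ + nᵢ) = Dirichlet(17, 7, 11).
For a Dirichlet(a₁,…,a_K) with all aᵢ > 1, the mode has j-th component (aⱼ − 1)/(Σaᵢ − K).
Here Σaᵢ = 35 and K = 3, so p_C = (11 − 1)/(35 − 3) = 10/32 ≈ 0.3125.

MAP estimate of p_C = 0.3125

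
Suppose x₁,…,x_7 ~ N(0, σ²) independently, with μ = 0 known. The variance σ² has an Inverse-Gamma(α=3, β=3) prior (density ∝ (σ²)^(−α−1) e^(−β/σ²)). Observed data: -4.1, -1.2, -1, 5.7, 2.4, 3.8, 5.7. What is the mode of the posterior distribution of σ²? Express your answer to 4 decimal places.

σ̂²_MAP = 7.3620

Sum of squared deviations about the known mean: SS = (-4.1−0)² + (-1.2−0)² + (-1−0)² + (5.7−0)² + (2.4−0)² + (3.8−0)² + (5.7−0)² = 104.43.
The Normal likelihood contributes (σ²)^(−n/2) exp(−SS/(2σ²)), so the posterior is Inverse-Gamma(α + n/2, β + SS/2) = Inverse-Gamma(6.5, 55.215).
The mode of Inverse-Gamma(a, b) is b/(a+1) = 55.215/7.5 ≈ 7.3620.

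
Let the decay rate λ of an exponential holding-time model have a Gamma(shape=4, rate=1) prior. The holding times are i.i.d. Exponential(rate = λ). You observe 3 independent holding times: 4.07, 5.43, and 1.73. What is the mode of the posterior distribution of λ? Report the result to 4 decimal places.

The Exponential(rate=λ) likelihood is ∝ λ^n e^(−λΣtᵢ). Here n = 3 and Σtᵢ = 4.07 + 5.43 + 1.73 = 11.23.
Posterior ∝ λ^3e^(−1λ) · λ^3e^(−11.23λ) = λ^6e^(−12.23λ), i.e. Gamma(7, 12.23).
Mode = (a−1)/b = 6/12.23 ≈ 0.4906.

λ̂_MAP = 0.4906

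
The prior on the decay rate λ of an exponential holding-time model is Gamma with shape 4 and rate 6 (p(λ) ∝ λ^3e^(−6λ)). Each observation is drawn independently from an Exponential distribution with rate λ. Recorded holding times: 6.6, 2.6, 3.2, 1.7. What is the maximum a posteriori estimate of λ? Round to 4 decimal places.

λ̂_MAP = 0.3483

The Exponential(rate=λ) likelihood is ∝ λ^n e^(−λΣtᵢ). Here n = 4 and Σtᵢ = 6.6 + 2.6 + 3.2 + 1.7 = 14.1.
Posterior ∝ λ^3e^(−6λ) · λ^4e^(−14.1λ) = λ^7e^(−20.1λ), i.e. Gamma(8, 20.1).
Mode = (a−1)/b = 7/20.1 ≈ 0.3483.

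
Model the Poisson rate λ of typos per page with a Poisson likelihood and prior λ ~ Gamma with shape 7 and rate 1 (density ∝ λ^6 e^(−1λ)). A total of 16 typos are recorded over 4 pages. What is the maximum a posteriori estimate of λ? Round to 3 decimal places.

Σxᵢ = 16, n = 4.
Posterior ∝ λ^6e^(−1λ) · λ^16e^(−4λ) = λ^22e^(−5λ), i.e. Gamma(shape=23, rate=5).
The mode of a Gamma(a, b) with a ≥ 1 (shape–rate) is (a−1)/b = 22/5 ≈ 4.400.

λ̂_MAP = 4.400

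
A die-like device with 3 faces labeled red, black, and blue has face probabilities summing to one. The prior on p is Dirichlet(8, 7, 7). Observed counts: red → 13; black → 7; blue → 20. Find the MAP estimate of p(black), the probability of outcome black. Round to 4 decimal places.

The posterior is Dirichlet(αᵢ + nᵢ) = Dirichlet(21, 14, 27).
For a Dirichlet(a₁,…,a_K) with all aᵢ > 1, the mode has j-th component (aⱼ − 1)/(Σaᵢ − K).
Here Σaᵢ = 62 and K = 3, so p(black) = (14 − 1)/(62 − 3) = 13/59 ≈ 0.2203.

MAP estimate of p(black) = 0.2203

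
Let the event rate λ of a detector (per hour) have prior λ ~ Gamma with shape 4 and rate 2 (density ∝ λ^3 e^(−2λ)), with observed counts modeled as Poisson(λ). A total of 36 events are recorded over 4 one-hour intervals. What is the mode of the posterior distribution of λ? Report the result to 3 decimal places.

λ̂_MAP = 6.500

Σxᵢ = 36, n = 4.
Posterior ∝ λ^3e^(−2λ) · λ^36e^(−4λ) = λ^39e^(−6λ), i.e. Gamma(shape=40, rate=6).
The mode of a Gamma(a, b) with a ≥ 1 (shape–rate) is (a−1)/b = 39/6 ≈ 6.500.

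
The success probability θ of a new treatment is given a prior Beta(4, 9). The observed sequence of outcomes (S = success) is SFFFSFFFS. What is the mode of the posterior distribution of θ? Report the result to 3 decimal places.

θ̂_MAP = 0.300

Prior: Beta(4, 9).
Data: 3 successes in 9 trials (from the sequence). The binomial likelihood contributes θ^3(1−θ)^6, so the posterior is Beta(4+3, 9+6) = Beta(7, 15).
For Beta(a, b) with a, b > 1 the mode is (a−1)/(a+b−2) = 6/20 ≈ 0.300.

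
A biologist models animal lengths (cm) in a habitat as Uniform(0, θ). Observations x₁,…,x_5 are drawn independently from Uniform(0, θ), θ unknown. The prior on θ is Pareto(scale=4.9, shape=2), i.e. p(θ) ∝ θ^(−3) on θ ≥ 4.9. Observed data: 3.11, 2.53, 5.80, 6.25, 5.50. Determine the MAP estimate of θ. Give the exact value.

θ̂_MAP = 6.25

The Uniform(0, θ) likelihood is θ^(−n) for θ ≥ max(xᵢ), zero otherwise. Here max(xᵢ) = 6.25.
Posterior ∝ θ^(−3) · θ^(−5) = θ^(−8) on θ ≥ max(4.9, 6.25) = 6.25.
This density is strictly decreasing in θ, so the posterior mode lies at the lower boundary of the support.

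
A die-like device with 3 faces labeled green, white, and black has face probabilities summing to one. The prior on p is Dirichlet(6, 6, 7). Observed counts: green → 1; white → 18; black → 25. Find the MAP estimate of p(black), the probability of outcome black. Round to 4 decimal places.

MAP estimate of p(black) = 0.5167

The posterior is Dirichlet(αᵢ + nᵢ) = Dirichlet(7, 24, 32).
For a Dirichlet(a₁,…,a_K) with all aᵢ > 1, the mode has j-th component (aⱼ − 1)/(Σaᵢ − K).
Here Σaᵢ = 63 and K = 3, so p(black) = (32 − 1)/(63 − 3) = 31/60 ≈ 0.5167.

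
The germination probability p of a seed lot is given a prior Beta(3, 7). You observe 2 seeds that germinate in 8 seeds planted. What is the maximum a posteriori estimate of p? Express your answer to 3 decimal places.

p̂_MAP = 0.250

Prior: Beta(3, 7).
Data: 2 successes in 8 trials. The binomial likelihood contributes p^2(1−p)^6, so the posterior is Beta(3+2, 7+6) = Beta(5, 13).
For Beta(a, b) with a, b > 1 the mode is (a−1)/(a+b−2) = 4/16 ≈ 0.250.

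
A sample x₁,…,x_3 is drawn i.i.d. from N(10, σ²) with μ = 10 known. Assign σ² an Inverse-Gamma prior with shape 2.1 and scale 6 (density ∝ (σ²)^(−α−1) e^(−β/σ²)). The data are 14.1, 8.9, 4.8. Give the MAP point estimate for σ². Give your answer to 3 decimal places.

Sum of squared deviations about the known mean: SS = (14.1−10)² + (8.9−10)² + (4.8−10)² = 45.06.
The Normal likelihood contributes (σ²)^(−n/2) exp(−SS/(2σ²)), so the posterior is Inverse-Gamma(α + n/2, β + SS/2) = Inverse-Gamma(3.6, 28.53).
The mode of Inverse-Gamma(a, b) is b/(a+1) = 28.53/4.6 ≈ 6.202.

σ̂²_MAP = 6.202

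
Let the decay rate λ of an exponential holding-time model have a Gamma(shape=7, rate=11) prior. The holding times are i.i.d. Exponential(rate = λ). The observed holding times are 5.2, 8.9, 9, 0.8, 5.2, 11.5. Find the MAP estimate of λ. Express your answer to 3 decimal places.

λ̂_MAP = 0.233

The Exponential(rate=λ) likelihood is ∝ λ^n e^(−λΣtᵢ). Here n = 6 and Σtᵢ = 5.2 + 8.9 + 9 + 0.8 + 5.2 + 11.5 = 40.6.
Posterior ∝ λ^6e^(−11λ) · λ^6e^(−40.6λ) = λ^12e^(−51.6λ), i.e. Gamma(13, 51.6).
Mode = (a−1)/b = 12/51.6 ≈ 0.233.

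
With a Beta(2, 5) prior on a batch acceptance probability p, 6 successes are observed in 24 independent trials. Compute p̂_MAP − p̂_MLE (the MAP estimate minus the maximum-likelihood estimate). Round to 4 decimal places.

Posterior is Beta(8, 23); MAP = (8−1)/(31−2) = 7/29 ≈ 0.24138.
MLE ignores the prior: p̂_MLE = k/n = 6/24 ≈ 0.25000.
Difference = 7/29 − 6/24 = -1/116 ≈ -0.0086.

MAP − MLE = -0.0086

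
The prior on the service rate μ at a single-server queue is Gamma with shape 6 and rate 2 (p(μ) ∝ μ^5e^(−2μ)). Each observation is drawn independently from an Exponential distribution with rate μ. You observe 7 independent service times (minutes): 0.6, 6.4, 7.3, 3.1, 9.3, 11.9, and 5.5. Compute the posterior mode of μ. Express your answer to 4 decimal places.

μ̂_MAP = 0.2603

The Exponential(rate=μ) likelihood is ∝ μ^n e^(−μΣtᵢ). Here n = 7 and Σtᵢ = 0.6 + 6.4 + 7.3 + 3.1 + 9.3 + 11.9 + 5.5 = 44.1.
Posterior ∝ μ^5e^(−2μ) · μ^7e^(−44.1μ) = μ^12e^(−46.1μ), i.e. Gamma(13, 46.1).
Mode = (a−1)/b = 12/46.1 ≈ 0.2603.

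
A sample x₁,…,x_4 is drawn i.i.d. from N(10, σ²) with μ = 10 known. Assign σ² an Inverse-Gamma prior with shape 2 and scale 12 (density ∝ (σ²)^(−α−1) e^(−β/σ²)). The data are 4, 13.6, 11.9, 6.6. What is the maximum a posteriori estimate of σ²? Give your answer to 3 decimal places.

Sum of squared deviations about the known mean: SS = (4−10)² + (13.6−10)² + (11.9−10)² + (6.6−10)² = 64.13.
The Normal likelihood contributes (σ²)^(−n/2) exp(−SS/(2σ²)), so the posterior is Inverse-Gamma(α + n/2, β + SS/2) = Inverse-Gamma(4, 44.065).
The mode of Inverse-Gamma(a, b) is b/(a+1) = 44.065/5 ≈ 8.813.

σ̂²_MAP = 8.813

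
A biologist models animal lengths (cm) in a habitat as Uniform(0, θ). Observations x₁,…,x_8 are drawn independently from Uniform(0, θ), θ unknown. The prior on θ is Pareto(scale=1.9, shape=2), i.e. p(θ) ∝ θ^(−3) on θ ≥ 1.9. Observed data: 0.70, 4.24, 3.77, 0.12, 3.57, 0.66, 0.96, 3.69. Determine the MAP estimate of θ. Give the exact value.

θ̂_MAP = 4.24

The Uniform(0, θ) likelihood is θ^(−n) for θ ≥ max(xᵢ), zero otherwise. Here max(xᵢ) = 4.24.
Posterior ∝ θ^(−3) · θ^(−8) = θ^(−11) on θ ≥ max(1.9, 4.24) = 4.24.
This density is strictly decreasing in θ, so the posterior mode lies at the lower boundary of the support.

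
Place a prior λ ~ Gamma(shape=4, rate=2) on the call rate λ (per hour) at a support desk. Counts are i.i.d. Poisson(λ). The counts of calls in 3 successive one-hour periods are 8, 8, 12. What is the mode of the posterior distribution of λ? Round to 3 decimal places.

Σxᵢ = 8+8+12 = 28, with n = 3.
Posterior ∝ λ^3e^(−2λ) · λ^28e^(−3λ) = λ^31e^(−5λ), i.e. Gamma(shape=32, rate=5).
The mode of a Gamma(a, b) with a ≥ 1 (shape–rate) is (a−1)/b = 31/5 ≈ 6.200.

λ̂_MAP = 6.200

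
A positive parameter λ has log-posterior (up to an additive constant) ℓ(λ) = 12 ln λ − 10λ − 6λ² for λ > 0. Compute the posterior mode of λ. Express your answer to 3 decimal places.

ℓ'(λ) = 12/λ − 10 − 12λ. Setting this to zero and multiplying by λ: 12λ² + 10λ − 12 = 0.
λ = (−10 + √(10² + 4·12·12)) / (2·12) = (−10 + √676) / 24 = (−10 + 26)/24 = 2/3.
ℓ''(λ) = −12/λ² − 12 < 0, confirming a maximum.

λ̂_MAP = 0.667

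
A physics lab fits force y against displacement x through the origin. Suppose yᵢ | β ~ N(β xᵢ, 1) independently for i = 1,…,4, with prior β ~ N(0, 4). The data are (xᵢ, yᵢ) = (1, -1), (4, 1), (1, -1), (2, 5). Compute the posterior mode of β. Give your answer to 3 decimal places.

log p(β | y) = −Σ(yᵢ − βxᵢ)²/(2·1) − β²/(2·4) + const.
Setting the derivative to zero: Σxᵢ(yᵢ − βxᵢ)/1 − β/4 = 0, so β = Σxᵢyᵢ / (Σxᵢ² + σ²/τ²).
Σxᵢyᵢ = 1·(-1) + 4·1 + 1·(-1) + 2·5 = 12; Σxᵢ² = 22; σ²/τ² = 0.25.
β̂_MAP = 12 / (22 + 0.25) = 12/22.25 ≈ 0.539.

β̂_MAP = 0.539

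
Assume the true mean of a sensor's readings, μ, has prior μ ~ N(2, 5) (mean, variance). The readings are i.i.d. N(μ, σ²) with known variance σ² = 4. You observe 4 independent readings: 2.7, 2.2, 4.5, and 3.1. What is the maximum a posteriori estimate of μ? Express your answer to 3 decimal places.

μ̂_MAP = 2.938

n = 4; x̄ = (2.7 + 2.2 + 4.5 + 3.1)/4 = 12.5/4 = 3.125.
For a Normal prior and Normal likelihood with known variance, the posterior is Normal; its mode equals its mean, the precision-weighted average.
Prior precision 1/σ₀² = 1/5 = 0.2; data precision n/σ² = 4/4 = 1.
μ̂ = (0.2·2 + 1·3.125) / (0.2 + 1) = 3.525/1.2 = 2.9375 ≈ 2.938.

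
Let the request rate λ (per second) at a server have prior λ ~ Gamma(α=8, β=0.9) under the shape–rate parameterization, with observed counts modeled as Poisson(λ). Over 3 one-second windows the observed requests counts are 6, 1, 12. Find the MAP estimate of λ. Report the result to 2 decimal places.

Σxᵢ = 6+1+12 = 19, with n = 3.
Posterior ∝ λ^7e^(−0.9λ) · λ^19e^(−3λ) = λ^26e^(−3.9λ), i.e. Gamma(shape=27, rate=3.9).
The mode of a Gamma(a, b) with a ≥ 1 (shape–rate) is (a−1)/b = 26/3.9 ≈ 6.67.

λ̂_MAP = 6.67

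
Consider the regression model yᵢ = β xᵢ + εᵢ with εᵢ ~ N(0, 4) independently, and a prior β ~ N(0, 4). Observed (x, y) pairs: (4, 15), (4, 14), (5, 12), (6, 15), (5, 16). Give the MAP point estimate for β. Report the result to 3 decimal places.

log p(β | y) = −Σ(yᵢ − βxᵢ)²/(2·4) − β²/(2·4) + const.
Setting the derivative to zero: Σxᵢ(yᵢ − βxᵢ)/4 − β/4 = 0, so β = Σxᵢyᵢ / (Σxᵢ² + σ²/τ²).
Σxᵢyᵢ = 4·15 + 4·14 + 5·12 + 6·15 + 5·16 = 346; Σxᵢ² = 118; σ²/τ² = 1.
β̂_MAP = 346 / (118 + 1) = 346/119 ≈ 2.908.

β̂_MAP = 2.908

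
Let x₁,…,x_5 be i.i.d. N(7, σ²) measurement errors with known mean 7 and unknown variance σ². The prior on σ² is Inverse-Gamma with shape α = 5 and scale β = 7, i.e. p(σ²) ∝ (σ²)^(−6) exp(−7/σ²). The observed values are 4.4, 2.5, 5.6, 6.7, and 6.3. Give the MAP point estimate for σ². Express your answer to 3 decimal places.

Sum of squared deviations about the known mean: SS = (4.4−7)² + (2.5−7)² + (5.6−7)² + (6.7−7)² + (6.3−7)² = 29.55.
The Normal likelihood contributes (σ²)^(−n/2) exp(−SS/(2σ²)), so the posterior is Inverse-Gamma(α + n/2, β + SS/2) = Inverse-Gamma(7.5, 21.775).
The mode of Inverse-Gamma(a, b) is b/(a+1) = 21.775/8.5 ≈ 2.562.

σ̂²_MAP = 2.562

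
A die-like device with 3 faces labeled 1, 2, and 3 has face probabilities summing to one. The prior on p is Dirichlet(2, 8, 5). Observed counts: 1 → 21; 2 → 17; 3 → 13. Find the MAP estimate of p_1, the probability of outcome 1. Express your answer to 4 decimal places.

The posterior is Dirichlet(αᵢ + nᵢ) = Dirichlet(23, 25, 18).
For a Dirichlet(a₁,…,a_K) with all aᵢ > 1, the mode has j-th component (aⱼ − 1)/(Σaᵢ − K).
Here Σaᵢ = 66 and K = 3, so p_1 = (23 − 1)/(66 − 3) = 22/63 ≈ 0.3492.

MAP estimate: 0.3492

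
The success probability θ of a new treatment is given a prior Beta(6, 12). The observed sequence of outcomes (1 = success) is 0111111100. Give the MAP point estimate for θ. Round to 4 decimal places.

θ̂_MAP = 0.4615

Prior: Beta(6, 12).
Data: 7 successes in 10 trials (from the sequence). The binomial likelihood contributes θ^7(1−θ)^3, so the posterior is Beta(6+7, 12+3) = Beta(13, 15).
For Beta(a, b) with a, b > 1 the mode is (a−1)/(a+b−2) = 12/26 ≈ 0.4615.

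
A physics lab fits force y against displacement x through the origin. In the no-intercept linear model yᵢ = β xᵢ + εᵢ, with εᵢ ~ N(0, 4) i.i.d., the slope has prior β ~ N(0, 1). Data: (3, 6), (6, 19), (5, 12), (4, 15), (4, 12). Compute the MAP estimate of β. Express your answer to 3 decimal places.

log p(β | y) = −Σ(yᵢ − βxᵢ)²/(2·4) − β²/(2·1) + const.
Setting the derivative to zero: Σxᵢ(yᵢ − βxᵢ)/4 − β/1 = 0, so β = Σxᵢyᵢ / (Σxᵢ² + σ²/τ²).
Σxᵢyᵢ = 3·6 + 6·19 + 5·12 + 4·15 + 4·12 = 300; Σxᵢ² = 102; σ²/τ² = 4.
β̂_MAP = 300 / (102 + 4) = 300/106 ≈ 2.830.

β̂_MAP = 2.830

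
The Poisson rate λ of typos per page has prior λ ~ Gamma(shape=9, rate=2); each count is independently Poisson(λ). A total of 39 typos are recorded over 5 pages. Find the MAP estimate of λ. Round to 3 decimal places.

λ̂_MAP = 6.714

Σxᵢ = 39, n = 5.
Posterior ∝ λ^8e^(−2λ) · λ^39e^(−5λ) = λ^47e^(−7λ), i.e. Gamma(shape=48, rate=7).
The mode of a Gamma(a, b) with a ≥ 1 (shape–rate) is (a−1)/b = 47/7 ≈ 6.714.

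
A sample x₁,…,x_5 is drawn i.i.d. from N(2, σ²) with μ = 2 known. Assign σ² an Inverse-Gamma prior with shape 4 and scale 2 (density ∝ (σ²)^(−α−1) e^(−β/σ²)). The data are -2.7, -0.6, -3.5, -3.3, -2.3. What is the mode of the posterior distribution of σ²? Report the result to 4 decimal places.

σ̂²_MAP = 7.3120

Sum of squared deviations about the known mean: SS = (-2.7−2)² + (-0.6−2)² + (-3.5−2)² + (-3.3−2)² + (-2.3−2)² = 105.68.
The Normal likelihood contributes (σ²)^(−n/2) exp(−SS/(2σ²)), so the posterior is Inverse-Gamma(α + n/2, β + SS/2) = Inverse-Gamma(6.5, 54.84).
The mode of Inverse-Gamma(a, b) is b/(a+1) = 54.84/7.5 ≈ 7.3120.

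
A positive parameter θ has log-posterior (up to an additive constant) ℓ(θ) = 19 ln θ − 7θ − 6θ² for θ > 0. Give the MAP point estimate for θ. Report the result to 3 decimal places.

ℓ'(θ) = 19/θ − 7 − 12θ. Setting this to zero and multiplying by θ: 12θ² + 7θ − 19 = 0.
θ = (−7 + √(7² + 4·12·19)) / (2·12) = (−7 + √961) / 24 = (−7 + 31)/24 = 1.
ℓ''(θ) = −19/θ² − 12 < 0, confirming a maximum.

θ̂_MAP = 1.000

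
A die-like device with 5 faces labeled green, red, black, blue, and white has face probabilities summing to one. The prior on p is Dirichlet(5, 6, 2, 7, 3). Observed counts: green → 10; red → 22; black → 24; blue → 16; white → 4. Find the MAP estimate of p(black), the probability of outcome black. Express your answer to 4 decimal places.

The posterior is Dirichlet(αᵢ + nᵢ) = Dirichlet(15, 28, 26, 23, 7).
For a Dirichlet(a₁,…,a_K) with all aᵢ > 1, the mode has j-th component (aⱼ − 1)/(Σaᵢ − K).
Here Σaᵢ = 99 and K = 5, so p(black) = (26 − 1)/(99 − 5) = 25/94 ≈ 0.2660.

MAP estimate of p(black) = 0.2660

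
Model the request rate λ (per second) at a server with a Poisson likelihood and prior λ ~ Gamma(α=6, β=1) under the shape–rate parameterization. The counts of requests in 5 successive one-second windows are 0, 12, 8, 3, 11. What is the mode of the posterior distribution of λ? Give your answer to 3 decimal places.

λ̂_MAP = 6.500

Σxᵢ = 0+12+8+3+11 = 34, with n = 5.
Posterior ∝ λ^5e^(−1λ) · λ^34e^(−5λ) = λ^39e^(−6λ), i.e. Gamma(shape=40, rate=6).
The mode of a Gamma(a, b) with a ≥ 1 (shape–rate) is (a−1)/b = 39/6 ≈ 6.500.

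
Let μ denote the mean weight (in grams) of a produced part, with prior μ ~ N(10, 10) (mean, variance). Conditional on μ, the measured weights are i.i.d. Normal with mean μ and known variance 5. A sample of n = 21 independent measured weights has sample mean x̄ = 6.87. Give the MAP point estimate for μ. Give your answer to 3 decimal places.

μ̂_MAP = 6.943

n = 21, x̄ = 6.87.
For a Normal prior and Normal likelihood with known variance, the posterior is Normal; its mode equals its mean, the precision-weighted average.
Prior precision 1/σ₀² = 1/10 = 0.1; data precision n/σ² = 21/5 = 4.2.
μ̂ = (0.1·10 + 4.2·6.87) / (0.1 + 4.2) = 29.854/4.3 = 14927/2150 ≈ 6.943.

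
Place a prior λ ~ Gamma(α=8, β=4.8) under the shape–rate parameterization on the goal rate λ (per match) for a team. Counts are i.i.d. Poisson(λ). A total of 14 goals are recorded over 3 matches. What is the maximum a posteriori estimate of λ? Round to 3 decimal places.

Σxᵢ = 14, n = 3.
Posterior ∝ λ^7e^(−4.8λ) · λ^14e^(−3λ) = λ^21e^(−7.8λ), i.e. Gamma(shape=22, rate=7.8).
The mode of a Gamma(a, b) with a ≥ 1 (shape–rate) is (a−1)/b = 21/7.8 ≈ 2.692.

λ̂_MAP = 2.692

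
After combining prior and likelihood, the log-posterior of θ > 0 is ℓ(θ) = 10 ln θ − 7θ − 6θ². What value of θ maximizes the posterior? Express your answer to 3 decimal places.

θ̂_MAP = 0.667

ℓ'(θ) = 10/θ − 7 − 12θ. Setting this to zero and multiplying by θ: 12θ² + 7θ − 10 = 0.
θ = (−7 + √(7² + 4·12·10)) / (2·12) = (−7 + √529) / 24 = (−7 + 23)/24 = 2/3.
ℓ''(θ) = −10/θ² − 12 < 0, confirming a maximum.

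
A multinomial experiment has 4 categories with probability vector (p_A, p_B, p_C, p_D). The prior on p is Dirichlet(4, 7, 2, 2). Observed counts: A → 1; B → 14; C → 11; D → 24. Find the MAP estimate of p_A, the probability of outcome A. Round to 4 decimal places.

The posterior is Dirichlet(αᵢ + nᵢ) = Dirichlet(5, 21, 13, 26).
For a Dirichlet(a₁,…,a_K) with all aᵢ > 1, the mode has j-th component (aⱼ − 1)/(Σaᵢ − K).
Here Σaᵢ = 65 and K = 4, so p_A = (5 − 1)/(65 − 4) = 4/61 ≈ 0.0656.

MAP estimate of p_A = 0.0656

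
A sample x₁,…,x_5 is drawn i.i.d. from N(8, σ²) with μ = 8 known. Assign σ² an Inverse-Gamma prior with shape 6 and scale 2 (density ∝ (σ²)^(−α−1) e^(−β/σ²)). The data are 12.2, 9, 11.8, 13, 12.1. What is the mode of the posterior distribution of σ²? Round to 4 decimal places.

σ̂²_MAP = 4.1521

Sum of squared deviations about the known mean: SS = (12.2−8)² + (9−8)² + (11.8−8)² + (13−8)² + (12.1−8)² = 74.89.
The Normal likelihood contributes (σ²)^(−n/2) exp(−SS/(2σ²)), so the posterior is Inverse-Gamma(α + n/2, β + SS/2) = Inverse-Gamma(8.5, 39.445).
The mode of Inverse-Gamma(a, b) is b/(a+1) = 39.445/9.5 ≈ 4.1521.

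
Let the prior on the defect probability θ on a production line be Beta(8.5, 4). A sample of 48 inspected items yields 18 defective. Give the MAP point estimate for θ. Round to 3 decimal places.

Prior: Beta(8.5, 4).
Data: 18 successes in 48 trials. The binomial likelihood contributes θ^18(1−θ)^30, so the posterior is Beta(8.5+18, 4+30) = Beta(26.5, 34).
For Beta(a, b) with a, b > 1 the mode is (a−1)/(a+b−2) = 25.5/58.5 ≈ 0.436.

θ̂_MAP = 0.436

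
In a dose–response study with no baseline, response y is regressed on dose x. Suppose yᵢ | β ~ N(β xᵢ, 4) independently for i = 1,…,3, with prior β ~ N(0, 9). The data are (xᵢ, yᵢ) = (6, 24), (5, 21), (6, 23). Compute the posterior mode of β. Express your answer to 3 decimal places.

log p(β | y) = −Σ(yᵢ − βxᵢ)²/(2·4) − β²/(2·9) + const.
Setting the derivative to zero: Σxᵢ(yᵢ − βxᵢ)/4 − β/9 = 0, so β = Σxᵢyᵢ / (Σxᵢ² + σ²/τ²).
Σxᵢyᵢ = 6·24 + 5·21 + 6·23 = 387; Σxᵢ² = 97; σ²/τ² = 4/9.
β̂_MAP = 387 / (97 + 4/9) = 387/(877/9) = 3483/877 ≈ 3.971.

β̂_MAP = 3.971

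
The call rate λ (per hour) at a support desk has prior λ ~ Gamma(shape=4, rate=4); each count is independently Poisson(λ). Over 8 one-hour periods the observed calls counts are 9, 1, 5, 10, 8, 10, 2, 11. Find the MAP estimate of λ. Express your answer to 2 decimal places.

Σxᵢ = 9+1+5+10+8+10+2+11 = 56, with n = 8.
Posterior ∝ λ^3e^(−4λ) · λ^56e^(−8λ) = λ^59e^(−12λ), i.e. Gamma(shape=60, rate=12).
The mode of a Gamma(a, b) with a ≥ 1 (shape–rate) is (a−1)/b = 59/12 ≈ 4.92.

λ̂_MAP = 4.92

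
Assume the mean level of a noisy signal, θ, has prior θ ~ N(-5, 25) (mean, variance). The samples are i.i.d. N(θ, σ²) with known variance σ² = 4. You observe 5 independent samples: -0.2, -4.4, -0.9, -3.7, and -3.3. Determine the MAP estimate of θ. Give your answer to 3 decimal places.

n = 5; x̄ = ((-0.2) + (-4.4) + (-0.9) + (-3.7) + (-3.3))/5 = -12.5/5 = -2.5.
For a Normal prior and Normal likelihood with known variance, the posterior is Normal; its mode equals its mean, the precision-weighted average.
Prior precision 1/σ₀² = 1/25 = 0.04; data precision n/σ² = 5/4 = 1.25.
θ̂ = (0.04·(-5) + 1.25·(-2.5)) / (0.04 + 1.25) = (-3.325)/1.29 = -665/258 ≈ -2.578.

θ̂_MAP = -2.578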